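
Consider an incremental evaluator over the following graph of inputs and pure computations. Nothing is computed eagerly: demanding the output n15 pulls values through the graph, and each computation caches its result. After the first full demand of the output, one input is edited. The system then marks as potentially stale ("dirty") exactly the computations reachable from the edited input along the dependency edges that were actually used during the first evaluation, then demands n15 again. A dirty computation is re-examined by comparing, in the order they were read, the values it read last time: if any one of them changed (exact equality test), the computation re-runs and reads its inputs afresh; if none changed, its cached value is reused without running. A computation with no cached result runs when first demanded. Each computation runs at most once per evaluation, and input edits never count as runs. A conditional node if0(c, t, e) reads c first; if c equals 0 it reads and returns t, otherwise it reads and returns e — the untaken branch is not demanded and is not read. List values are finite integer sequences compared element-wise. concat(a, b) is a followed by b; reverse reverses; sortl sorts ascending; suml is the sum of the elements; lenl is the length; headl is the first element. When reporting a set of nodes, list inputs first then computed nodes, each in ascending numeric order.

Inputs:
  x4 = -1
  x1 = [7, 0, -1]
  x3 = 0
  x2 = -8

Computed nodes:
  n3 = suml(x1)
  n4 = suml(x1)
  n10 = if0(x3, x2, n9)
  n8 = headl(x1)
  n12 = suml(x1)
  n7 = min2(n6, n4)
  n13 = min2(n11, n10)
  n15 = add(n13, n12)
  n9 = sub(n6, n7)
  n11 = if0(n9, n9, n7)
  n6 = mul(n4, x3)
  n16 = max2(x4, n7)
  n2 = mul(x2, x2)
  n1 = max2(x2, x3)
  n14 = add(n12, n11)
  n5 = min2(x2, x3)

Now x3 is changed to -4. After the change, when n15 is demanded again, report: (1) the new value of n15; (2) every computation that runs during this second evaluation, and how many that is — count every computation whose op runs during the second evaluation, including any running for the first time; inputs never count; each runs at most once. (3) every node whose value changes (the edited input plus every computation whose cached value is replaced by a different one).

Initial pass — values computed on the first demand:
  n4 = suml([7, 0, -1]) = 6
  n6 = mul(6, 0) = 0
  n7 = min2(0, 6) = 0
  n9 = sub(0, 0) = 0
  n10 = if0(x3=0 -> then branch x2) = -8
  n11 = if0(n9=0 -> then branch n9) = 0
  n12 = suml([7, 0, -1]) = 6
  n13 = min2(0, -8) = -8
  n15 = add(-8, 6) = -2

Second demand — change propagation:
  n6: re-runs because x3 0->-4; new result -24.
  n7: re-runs because n6 0->-24; new result -24.
  n9: re-runs because n6 0->-24; n7 0->-24; new result 0 (unchanged).
  n10: re-runs because x3 0->-4; new result 0.
  n11: re-examined; everything it read last time is the same (n9 unchanged, n9 unchanged) — cache 0 kept, no run.
  n13: re-runs because n10 -8->0; new result 0.
  n15: re-runs because n13 -8->0; new result 6.

The important point: at n11 every value read last time is unchanged, so the dirty flag clears without a run.

n15 now evaluates to 6.
Run set: n6, n7, n9, n10, n13, n15 (6 run).
Changed values: x3, n6, n7, n10, n13, n15.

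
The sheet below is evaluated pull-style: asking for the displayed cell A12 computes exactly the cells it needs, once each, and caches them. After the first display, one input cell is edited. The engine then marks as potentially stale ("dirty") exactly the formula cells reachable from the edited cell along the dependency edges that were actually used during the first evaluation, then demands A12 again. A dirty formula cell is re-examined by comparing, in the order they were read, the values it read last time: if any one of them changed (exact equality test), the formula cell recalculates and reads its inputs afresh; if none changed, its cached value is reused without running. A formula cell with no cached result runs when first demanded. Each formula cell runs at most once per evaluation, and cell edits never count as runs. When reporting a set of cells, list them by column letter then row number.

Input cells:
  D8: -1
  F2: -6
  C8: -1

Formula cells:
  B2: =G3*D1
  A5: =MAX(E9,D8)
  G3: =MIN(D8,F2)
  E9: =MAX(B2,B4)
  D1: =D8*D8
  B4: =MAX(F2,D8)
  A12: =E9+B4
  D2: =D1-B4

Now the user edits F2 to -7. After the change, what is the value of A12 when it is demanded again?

First demand of the output computes:
  B4 = MAX(-6, -1) = -1
  D1 = -1 * -1 = 1
  G3 = MIN(-1, -6) = -6
  B2 = -6 * 1 = -6
  E9 = MAX(-6, -1) = -1
  A12 = -1 + -1 = -2

After the edit, cleaning proceeds:
  B4: a read changed (F2 -6->-7) — executes, giving -1 — identical to its old value.
  G3: a read changed (F2 -6->-7) — executes, giving -7.
  B2: a read changed (G3 -6->-7) — executes, giving -7.
  E9: a read changed (B2 -6->-7) — executes, giving -1 — identical to its old value.
  A12: dirty, but its reads are unchanged (E9 unchanged, B4 unchanged); cached -2 stands.

Note where the cutoff bites: A12 is checked, finds nothing changed, and keeps its cache.

Demanding A12 again yields -2.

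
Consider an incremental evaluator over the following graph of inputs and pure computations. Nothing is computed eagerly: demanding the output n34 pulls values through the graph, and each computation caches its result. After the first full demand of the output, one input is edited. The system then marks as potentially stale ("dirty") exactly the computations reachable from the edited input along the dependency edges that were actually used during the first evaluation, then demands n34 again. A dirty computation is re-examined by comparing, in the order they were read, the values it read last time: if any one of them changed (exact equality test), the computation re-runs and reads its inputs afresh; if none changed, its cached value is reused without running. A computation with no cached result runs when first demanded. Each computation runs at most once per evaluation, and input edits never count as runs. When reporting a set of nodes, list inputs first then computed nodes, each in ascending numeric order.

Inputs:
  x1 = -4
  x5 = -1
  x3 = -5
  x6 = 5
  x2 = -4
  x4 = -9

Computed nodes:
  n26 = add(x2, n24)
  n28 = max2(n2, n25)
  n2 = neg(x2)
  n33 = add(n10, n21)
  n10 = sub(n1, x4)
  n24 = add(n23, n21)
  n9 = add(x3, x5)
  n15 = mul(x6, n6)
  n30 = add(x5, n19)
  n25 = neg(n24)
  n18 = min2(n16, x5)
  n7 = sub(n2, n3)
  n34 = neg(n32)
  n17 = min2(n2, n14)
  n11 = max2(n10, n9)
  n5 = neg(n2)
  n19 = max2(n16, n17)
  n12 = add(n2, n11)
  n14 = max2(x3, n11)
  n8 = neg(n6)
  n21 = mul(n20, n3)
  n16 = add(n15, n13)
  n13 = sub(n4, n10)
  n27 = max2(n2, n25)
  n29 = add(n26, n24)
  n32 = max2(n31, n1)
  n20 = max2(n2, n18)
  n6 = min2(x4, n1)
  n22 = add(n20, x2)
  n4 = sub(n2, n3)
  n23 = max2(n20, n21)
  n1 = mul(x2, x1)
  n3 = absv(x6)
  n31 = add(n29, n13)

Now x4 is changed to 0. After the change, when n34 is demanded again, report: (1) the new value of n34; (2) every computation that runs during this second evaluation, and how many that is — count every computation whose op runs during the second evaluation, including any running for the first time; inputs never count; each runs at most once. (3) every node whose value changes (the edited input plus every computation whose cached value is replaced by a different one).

Initial pass — values computed on the first demand:
  n1 = mul(-4, -4) = 16
  n2 = neg(-4) = 4
  n3 = absv(5) = 5
  n4 = sub(4, 5) = -1
  n6 = min2(-9, 16) = -9
  n10 = sub(16, -9) = 25
  n13 = sub(-1, 25) = -26
  n15 = mul(5, -9) = -45
  n16 = add(-45, -26) = -71
  n18 = min2(-71, -1) = -71
  n20 = max2(4, -71) = 4
  n21 = mul(4, 5) = 20
  n23 = max2(4, 20) = 20
  n24 = add(20, 20) = 40
  n26 = add(-4, 40) = 36
  n29 = add(36, 40) = 76
  n31 = add(76, -26) = 50
  n32 = max2(50, 16) = 50
  n34 = neg(50) = -50

Second demand — change propagation:
  n6: re-runs because x4 -9->0; new result 0.
  n10: re-runs because x4 -9->0; new result 16.
  n13: re-runs because n10 25->16; new result -17.
  n15: re-runs because n6 -9->0; new result 0.
  n16: re-runs because n15 -45->0; n13 -26->-17; new result -17.
  n18: re-runs because n16 -71->-17; new result -17.
  n20: re-runs because n18 -71->-17; new result 4 (unchanged).
  n21: re-examined; everything it read last time is the same (n20 unchanged, n3 unchanged) — cache 20 kept, no run.
  n23: re-examined; everything it read last time is the same (n20 unchanged, n21 unchanged) — cache 20 kept, no run.
  n24: re-examined; everything it read last time is the same (n23 unchanged, n21 unchanged) — cache 40 kept, no run.
  n26: re-examined; everything it read last time is the same (x2 unchanged, n24 unchanged) — cache 36 kept, no run.
  n29: re-examined; everything it read last time is the same (n26 unchanged, n24 unchanged) — cache 76 kept, no run.
  n31: re-runs because n13 -26->-17; new result 59.
  n32: re-runs because n31 50->59; new result 59.
  n34: re-runs because n32 50->59; new result -59.

The important point: at n21 every value read last time is unchanged, so the dirty flag clears without a run.

n34 now evaluates to -59.
Run set: n6, n10, n13, n15, n16, n18, n20, n31, n32, n34 (10 run).
Changed values: x4, n6, n10, n13, n15, n16, n18, n31, n32, n34.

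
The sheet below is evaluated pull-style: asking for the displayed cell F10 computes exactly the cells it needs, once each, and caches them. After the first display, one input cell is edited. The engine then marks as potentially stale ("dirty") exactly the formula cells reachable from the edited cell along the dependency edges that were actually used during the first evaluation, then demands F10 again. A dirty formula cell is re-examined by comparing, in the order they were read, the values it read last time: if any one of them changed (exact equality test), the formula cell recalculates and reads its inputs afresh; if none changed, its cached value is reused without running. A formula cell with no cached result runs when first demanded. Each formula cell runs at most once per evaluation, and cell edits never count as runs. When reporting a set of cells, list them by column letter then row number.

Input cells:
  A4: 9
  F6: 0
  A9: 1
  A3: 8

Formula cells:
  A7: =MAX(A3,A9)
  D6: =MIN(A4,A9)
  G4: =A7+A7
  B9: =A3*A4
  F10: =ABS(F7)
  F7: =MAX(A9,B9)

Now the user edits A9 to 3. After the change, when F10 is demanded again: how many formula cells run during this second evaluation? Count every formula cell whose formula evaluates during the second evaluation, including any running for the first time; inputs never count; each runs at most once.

First demand of the output computes:
  B9 = 8 * 9 = 72
  F7 = MAX(1, 72) = 72
  F10 = ABS(72) = 72

After the edit, cleaning proceeds:
  F7: a read changed (A9 1->3) — executes, giving 72 — identical to its old value.
  F10: dirty, but its reads are unchanged (F7 unchanged); cached 72 stands.

Note the absorption at F7: it re-runs yet its value is the same, leaving the output's value untouched.

1 formula cells run: F7.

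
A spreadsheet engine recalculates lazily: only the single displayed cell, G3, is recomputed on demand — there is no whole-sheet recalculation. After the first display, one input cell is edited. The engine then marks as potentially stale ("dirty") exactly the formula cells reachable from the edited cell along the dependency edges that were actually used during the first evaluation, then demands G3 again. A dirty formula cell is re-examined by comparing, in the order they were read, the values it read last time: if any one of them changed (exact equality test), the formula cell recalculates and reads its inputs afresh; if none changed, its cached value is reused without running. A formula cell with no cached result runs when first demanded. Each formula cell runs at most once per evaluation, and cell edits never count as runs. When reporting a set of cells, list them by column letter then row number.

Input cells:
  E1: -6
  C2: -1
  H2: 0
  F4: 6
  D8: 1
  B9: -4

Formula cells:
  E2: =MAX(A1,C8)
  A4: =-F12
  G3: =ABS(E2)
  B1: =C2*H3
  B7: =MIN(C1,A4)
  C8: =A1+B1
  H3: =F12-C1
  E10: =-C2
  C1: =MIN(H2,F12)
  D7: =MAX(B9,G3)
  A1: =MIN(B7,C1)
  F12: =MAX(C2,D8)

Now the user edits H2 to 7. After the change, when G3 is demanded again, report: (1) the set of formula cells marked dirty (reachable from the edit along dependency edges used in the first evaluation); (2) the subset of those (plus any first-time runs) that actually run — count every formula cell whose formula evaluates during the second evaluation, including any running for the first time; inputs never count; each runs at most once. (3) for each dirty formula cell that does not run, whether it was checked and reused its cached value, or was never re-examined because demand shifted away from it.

First evaluation (everything demanded from the output):
  F12 = MAX(-1, 1) = 1
  A4 = -(1) = -1
  C1 = MIN(0, 1) = 0
  B7 = MIN(0, -1) = -1
  A1 = MIN(-1, 0) = -1
  H3 = 1 - 0 = 1
  B1 = -1 * 1 = -1
  C8 = -1 + -1 = -2
  E2 = MAX(-1, -2) = -1
  G3 = ABS(-1) = 1

Propagation after the edit:
  C1: runs — H2 0->7; result 1.
  B7: runs — C1 0->1; result -1 (same value as before).
  A1: runs — C1 0->1; result -1 (same value as before).
  H3: runs — C1 0->1; result 0.
  B1: runs — H3 1->0; result 0.
  C8: runs — B1 -1->0; result -1.
  E2: runs — C8 -2->-1; result -1 (same value as before).
  G3: checked — values it read are unchanged (E2 unchanged); reused cached 1 without running.

Key observation: the cutoff stops propagation at G3 — its inputs' values are unchanged, so it reuses its cache.

Marked dirty: A1, B1, B7, C1, C8, E2, G3, H3.
Formula cells that run: A1, B1, B7, C1, C8, E2, H3 — 7 in total.
Checked but reused from cache: G3.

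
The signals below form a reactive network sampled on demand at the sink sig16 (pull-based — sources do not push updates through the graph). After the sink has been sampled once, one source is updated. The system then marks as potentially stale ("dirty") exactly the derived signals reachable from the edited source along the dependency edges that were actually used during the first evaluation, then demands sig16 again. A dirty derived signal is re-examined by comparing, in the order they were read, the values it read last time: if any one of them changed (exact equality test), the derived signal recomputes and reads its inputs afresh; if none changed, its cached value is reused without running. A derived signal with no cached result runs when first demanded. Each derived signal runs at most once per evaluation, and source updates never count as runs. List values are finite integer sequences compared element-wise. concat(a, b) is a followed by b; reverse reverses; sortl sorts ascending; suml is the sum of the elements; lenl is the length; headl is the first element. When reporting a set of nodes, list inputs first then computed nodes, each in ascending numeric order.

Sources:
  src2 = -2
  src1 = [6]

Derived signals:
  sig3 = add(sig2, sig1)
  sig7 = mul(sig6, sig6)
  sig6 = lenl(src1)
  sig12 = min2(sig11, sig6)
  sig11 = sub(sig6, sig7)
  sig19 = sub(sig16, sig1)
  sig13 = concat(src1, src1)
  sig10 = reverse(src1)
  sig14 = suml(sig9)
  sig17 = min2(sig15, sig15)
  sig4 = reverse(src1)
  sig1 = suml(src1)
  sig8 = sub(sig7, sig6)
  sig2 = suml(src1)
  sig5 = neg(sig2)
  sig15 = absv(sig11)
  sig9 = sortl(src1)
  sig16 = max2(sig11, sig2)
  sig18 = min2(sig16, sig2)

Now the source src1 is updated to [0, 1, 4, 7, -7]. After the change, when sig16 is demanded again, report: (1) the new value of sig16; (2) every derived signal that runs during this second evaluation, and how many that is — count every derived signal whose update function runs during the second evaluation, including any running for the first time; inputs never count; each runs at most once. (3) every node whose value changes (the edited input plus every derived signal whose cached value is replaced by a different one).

sig16 now evaluates to 5.
Run set: sig2, sig6, sig7, sig11, sig16 (5 run).
Changed values: src1, sig2, sig6, sig7, sig11, sig16.

Initial pass — values computed on the first demand:
  sig2 = suml([6]) = 6
  sig6 = lenl([6]) = 1
  sig7 = mul(1, 1) = 1
  sig11 = sub(1, 1) = 0
  sig16 = max2(0, 6) = 6

Second demand — change propagation:
  sig2: re-runs because src1 [6]->[0, 1, 4, 7, -7]; new result 5.
  sig6: re-runs because src1 [6]->[0, 1, 4, 7, -7]; new result 5.
  sig7: re-runs because sig6 1->5; sig6 1->5; new result 25.
  sig11: re-runs because sig6 1->5; sig7 1->25; new result -20.
  sig16: re-runs because sig11 0->-20; sig2 6->5; new result 5.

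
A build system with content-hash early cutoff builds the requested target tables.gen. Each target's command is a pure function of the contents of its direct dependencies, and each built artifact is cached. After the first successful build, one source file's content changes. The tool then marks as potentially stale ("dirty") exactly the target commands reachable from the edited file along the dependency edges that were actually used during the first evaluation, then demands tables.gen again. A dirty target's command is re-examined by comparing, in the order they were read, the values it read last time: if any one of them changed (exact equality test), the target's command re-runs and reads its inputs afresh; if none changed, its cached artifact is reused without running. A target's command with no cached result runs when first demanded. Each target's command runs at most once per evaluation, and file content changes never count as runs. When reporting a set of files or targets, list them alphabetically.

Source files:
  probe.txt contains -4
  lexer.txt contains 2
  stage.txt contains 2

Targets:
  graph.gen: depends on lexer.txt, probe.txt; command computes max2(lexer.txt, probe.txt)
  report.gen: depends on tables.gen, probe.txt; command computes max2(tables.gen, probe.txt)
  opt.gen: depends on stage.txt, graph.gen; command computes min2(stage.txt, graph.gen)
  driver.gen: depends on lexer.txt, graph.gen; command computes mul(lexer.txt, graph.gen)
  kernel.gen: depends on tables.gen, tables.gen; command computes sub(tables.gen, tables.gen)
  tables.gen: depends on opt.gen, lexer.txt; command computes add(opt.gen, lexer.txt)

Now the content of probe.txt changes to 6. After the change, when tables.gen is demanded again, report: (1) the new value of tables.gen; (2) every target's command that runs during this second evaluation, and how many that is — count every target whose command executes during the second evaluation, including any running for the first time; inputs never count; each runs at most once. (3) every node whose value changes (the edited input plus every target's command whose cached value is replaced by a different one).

New value of tables.gen: 4.
Target commands that run: graph.gen, opt.gen — 2 in total.
Values that change: graph.gen, probe.txt.
Key observation: the change is absorbed at opt.gen — it re-runs but produces the same value, and the output's value is unchanged.

First evaluation (everything demanded from the output):
  graph.gen = max2(2, -4) = 2
  opt.gen = min2(2, 2) = 2
  tables.gen = add(2, 2) = 4

Propagation after the edit:
  graph.gen: runs — probe.txt -4->6; result 6.
  opt.gen: runs — graph.gen 2->6; result 2 (same value as before).
  tables.gen: checked — values it read are unchanged (opt.gen unchanged, lexer.txt unchanged); reused cached 4 without running.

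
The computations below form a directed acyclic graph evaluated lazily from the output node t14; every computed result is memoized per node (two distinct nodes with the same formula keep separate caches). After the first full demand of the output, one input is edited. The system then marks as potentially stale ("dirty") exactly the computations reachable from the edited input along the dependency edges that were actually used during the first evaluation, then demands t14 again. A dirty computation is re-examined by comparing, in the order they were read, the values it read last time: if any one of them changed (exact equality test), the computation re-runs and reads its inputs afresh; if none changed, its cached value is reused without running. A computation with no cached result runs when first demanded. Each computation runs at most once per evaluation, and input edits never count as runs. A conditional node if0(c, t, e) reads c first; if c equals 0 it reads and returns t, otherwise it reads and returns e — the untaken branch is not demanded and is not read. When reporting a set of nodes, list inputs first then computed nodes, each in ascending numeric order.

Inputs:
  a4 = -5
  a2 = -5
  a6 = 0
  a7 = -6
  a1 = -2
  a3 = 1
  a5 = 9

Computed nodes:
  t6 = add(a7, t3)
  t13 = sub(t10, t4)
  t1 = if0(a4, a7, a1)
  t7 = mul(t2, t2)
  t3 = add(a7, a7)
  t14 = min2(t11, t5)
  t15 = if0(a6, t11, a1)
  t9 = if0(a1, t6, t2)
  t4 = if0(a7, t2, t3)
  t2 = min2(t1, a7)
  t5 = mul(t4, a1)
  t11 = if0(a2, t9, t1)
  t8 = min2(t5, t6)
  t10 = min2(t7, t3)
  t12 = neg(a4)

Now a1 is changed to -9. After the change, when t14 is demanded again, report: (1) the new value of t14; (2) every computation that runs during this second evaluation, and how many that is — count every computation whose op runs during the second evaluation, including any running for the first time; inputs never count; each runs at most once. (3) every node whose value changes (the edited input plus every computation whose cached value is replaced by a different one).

First demand of the output computes:
  t1 = if0(a4=-5 -> else branch a1) = -2
  t3 = add(-6, -6) = -12
  t4 = if0(a7=-6 -> else branch t3) = -12
  t5 = mul(-12, -2) = 24
  t11 = if0(a2=-5 -> else branch t1) = -2
  t14 = min2(-2, 24) = -2

After the edit, cleaning proceeds:
  t1: a read changed (a1 -2->-9) — executes, giving -9.
  t5: a read changed (a1 -2->-9) — executes, giving 108.
  t11: a read changed (t1 -2->-9) — executes, giving -9.
  t14: a read changed (t11 -2->-9; t5 24->108) — executes, giving -9.

Demanding t14 again yields -9.
4 computations run: t1, t5, t11, t14.
The nodes whose values change: a1, t1, t5, t11, t14.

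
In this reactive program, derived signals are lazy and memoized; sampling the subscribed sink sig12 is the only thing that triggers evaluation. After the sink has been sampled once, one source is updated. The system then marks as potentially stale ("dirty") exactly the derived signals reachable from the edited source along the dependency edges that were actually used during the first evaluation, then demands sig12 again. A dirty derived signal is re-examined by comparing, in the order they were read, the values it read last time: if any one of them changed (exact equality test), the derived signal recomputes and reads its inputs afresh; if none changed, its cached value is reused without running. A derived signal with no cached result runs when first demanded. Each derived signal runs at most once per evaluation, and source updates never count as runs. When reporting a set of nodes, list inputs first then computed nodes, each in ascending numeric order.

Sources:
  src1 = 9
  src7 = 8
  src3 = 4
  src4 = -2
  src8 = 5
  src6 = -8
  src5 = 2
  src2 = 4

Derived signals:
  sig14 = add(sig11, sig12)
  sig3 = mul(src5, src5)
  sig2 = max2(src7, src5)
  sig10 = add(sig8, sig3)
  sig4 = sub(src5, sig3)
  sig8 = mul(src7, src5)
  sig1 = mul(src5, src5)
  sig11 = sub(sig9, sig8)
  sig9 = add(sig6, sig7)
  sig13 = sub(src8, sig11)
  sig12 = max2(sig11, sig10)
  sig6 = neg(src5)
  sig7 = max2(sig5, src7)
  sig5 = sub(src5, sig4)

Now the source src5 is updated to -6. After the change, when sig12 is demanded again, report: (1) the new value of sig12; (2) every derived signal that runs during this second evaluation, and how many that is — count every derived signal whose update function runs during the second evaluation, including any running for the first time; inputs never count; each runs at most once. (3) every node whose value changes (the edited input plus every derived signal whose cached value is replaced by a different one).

First demand of the output computes:
  sig3 = mul(2, 2) = 4
  sig4 = sub(2, 4) = -2
  sig5 = sub(2, -2) = 4
  sig6 = neg(2) = -2
  sig7 = max2(4, 8) = 8
  sig8 = mul(8, 2) = 16
  sig9 = add(-2, 8) = 6
  sig10 = add(16, 4) = 20
  sig11 = sub(6, 16) = -10
  sig12 = max2(-10, 20) = 20

After the edit, cleaning proceeds:
  sig3: a read changed (src5 2->-6; src5 2->-6) — executes, giving 36.
  sig4: a read changed (src5 2->-6; sig3 4->36) — executes, giving -42.
  sig5: a read changed (src5 2->-6; sig4 -2->-42) — executes, giving 36.
  sig6: a read changed (src5 2->-6) — executes, giving 6.
  sig7: a read changed (sig5 4->36) — executes, giving 36.
  sig8: a read changed (src5 2->-6) — executes, giving -48.
  sig9: a read changed (sig6 -2->6; sig7 8->36) — executes, giving 42.
  sig10: a read changed (sig8 16->-48; sig3 4->36) — executes, giving -12.
  sig11: a read changed (sig9 6->42; sig8 16->-48) — executes, giving 90.
  sig12: a read changed (sig11 -10->90; sig10 20->-12) — executes, giving 90.

Demanding sig12 again yields 90.
10 derived signals run: sig3, sig4, sig5, sig6, sig7, sig8, sig9, sig10, sig11, sig12.
The nodes whose values change: src5, sig3, sig4, sig5, sig6, sig7, sig8, sig9, sig10, sig11, sig12.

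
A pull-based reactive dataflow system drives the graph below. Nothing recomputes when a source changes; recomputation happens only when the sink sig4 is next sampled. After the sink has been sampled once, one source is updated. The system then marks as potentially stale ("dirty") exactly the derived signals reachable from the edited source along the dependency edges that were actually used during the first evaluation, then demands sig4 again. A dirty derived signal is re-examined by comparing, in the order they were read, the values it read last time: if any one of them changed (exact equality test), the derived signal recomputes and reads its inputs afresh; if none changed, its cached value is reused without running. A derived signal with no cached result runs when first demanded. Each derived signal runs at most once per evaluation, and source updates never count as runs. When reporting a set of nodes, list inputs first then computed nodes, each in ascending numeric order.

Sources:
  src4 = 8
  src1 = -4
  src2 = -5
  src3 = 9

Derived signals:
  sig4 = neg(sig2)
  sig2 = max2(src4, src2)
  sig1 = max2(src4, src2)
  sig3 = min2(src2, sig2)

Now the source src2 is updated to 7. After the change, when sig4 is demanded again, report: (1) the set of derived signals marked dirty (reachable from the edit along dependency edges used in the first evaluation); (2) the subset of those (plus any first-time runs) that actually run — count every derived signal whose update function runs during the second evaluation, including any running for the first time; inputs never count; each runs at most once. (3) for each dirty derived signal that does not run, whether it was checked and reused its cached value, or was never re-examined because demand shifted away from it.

Marked dirty: sig2, sig4.
Derived signals that run: sig2 — 1 in total.
Checked but reused from cache: sig4.
Key observation: the change is absorbed at sig2 — it re-runs but produces the same value, and the output's value is unchanged.

First evaluation (everything demanded from the output):
  sig2 = max2(8, -5) = 8
  sig4 = neg(8) = -8

Propagation after the edit:
  sig2: runs — src2 -5->7; result 8 (same value as before).
  sig4: checked — values it read are unchanged (sig2 unchanged); reused cached -8 without running.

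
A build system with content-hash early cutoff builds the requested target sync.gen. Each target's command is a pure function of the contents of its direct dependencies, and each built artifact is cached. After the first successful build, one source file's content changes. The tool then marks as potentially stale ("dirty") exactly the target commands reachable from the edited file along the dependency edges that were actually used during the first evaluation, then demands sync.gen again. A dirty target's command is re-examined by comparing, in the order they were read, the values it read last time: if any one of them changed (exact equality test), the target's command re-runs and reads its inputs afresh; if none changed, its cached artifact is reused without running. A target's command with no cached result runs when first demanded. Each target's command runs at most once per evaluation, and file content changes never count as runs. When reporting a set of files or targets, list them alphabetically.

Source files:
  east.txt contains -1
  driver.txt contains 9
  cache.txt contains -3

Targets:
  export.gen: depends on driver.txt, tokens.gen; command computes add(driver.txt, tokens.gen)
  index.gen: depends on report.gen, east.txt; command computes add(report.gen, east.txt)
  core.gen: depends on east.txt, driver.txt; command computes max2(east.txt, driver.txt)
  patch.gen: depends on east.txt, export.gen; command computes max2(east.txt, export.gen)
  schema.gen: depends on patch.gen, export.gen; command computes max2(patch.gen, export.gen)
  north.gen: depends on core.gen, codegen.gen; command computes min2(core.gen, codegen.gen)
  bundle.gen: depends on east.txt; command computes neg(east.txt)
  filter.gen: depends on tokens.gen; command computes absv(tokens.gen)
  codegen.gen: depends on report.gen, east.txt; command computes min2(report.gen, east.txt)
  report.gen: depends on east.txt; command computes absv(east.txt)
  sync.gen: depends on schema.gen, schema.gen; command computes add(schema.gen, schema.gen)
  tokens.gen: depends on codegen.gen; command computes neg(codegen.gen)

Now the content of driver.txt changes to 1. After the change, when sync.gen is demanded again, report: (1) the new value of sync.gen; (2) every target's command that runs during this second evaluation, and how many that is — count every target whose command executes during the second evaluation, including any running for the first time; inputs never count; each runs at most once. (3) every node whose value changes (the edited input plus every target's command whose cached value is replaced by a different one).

New value of sync.gen: 4.
Target commands that run: export.gen, patch.gen, schema.gen, sync.gen — 4 in total.
Values that change: driver.txt, export.gen, patch.gen, schema.gen, sync.gen.

First evaluation (everything demanded from the output):
  report.gen = absv(-1) = 1
  codegen.gen = min2(1, -1) = -1
  tokens.gen = neg(-1) = 1
  export.gen = add(9, 1) = 10
  patch.gen = max2(-1, 10) = 10
  schema.gen = max2(10, 10) = 10
  sync.gen = add(10, 10) = 20

Propagation after the edit:
  export.gen: runs — driver.txt 9->1; result 2.
  patch.gen: runs — export.gen 10->2; result 2.
  schema.gen: runs — patch.gen 10->2; export.gen 10->2; result 2.
  sync.gen: runs — schema.gen 10->2; schema.gen 10->2; result 4.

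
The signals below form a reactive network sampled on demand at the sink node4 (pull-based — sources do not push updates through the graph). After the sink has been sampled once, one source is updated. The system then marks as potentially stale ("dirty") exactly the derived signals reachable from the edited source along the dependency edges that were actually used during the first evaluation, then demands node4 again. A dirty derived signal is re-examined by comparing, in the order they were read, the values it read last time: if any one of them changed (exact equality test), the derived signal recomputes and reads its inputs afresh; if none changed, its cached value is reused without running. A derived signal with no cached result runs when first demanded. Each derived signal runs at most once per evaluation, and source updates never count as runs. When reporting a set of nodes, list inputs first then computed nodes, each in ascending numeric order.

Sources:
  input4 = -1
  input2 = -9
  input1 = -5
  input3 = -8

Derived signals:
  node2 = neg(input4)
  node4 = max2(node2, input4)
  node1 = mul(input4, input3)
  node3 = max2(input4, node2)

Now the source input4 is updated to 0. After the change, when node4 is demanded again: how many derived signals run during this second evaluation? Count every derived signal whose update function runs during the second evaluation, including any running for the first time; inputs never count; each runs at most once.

Run set: node2, node4 (2 run).

Initial pass — values computed on the first demand:
  node2 = neg(-1) = 1
  node4 = max2(1, -1) = 1

Second demand — change propagation:
  node2: re-runs because input4 -1->0; new result 0.
  node4: re-runs because node2 1->0; input4 -1->0; new result 0.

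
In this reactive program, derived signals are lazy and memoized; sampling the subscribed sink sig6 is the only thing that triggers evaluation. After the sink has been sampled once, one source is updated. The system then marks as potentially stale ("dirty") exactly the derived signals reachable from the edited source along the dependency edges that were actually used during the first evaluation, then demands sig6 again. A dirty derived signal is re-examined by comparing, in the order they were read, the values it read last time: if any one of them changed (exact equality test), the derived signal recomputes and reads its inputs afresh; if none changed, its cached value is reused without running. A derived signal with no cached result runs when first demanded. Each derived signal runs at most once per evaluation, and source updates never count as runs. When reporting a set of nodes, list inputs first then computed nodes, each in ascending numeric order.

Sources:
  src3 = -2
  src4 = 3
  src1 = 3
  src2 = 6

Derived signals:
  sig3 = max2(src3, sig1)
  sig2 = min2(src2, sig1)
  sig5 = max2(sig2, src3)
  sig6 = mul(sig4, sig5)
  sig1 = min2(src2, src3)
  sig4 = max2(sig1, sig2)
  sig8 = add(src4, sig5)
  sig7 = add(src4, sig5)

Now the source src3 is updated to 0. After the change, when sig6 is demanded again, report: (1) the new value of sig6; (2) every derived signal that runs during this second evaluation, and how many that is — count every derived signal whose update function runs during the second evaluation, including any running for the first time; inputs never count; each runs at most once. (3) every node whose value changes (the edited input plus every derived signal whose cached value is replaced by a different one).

First demand of the output computes:
  sig1 = min2(6, -2) = -2
  sig2 = min2(6, -2) = -2
  sig4 = max2(-2, -2) = -2
  sig5 = max2(-2, -2) = -2
  sig6 = mul(-2, -2) = 4

After the edit, cleaning proceeds:
  sig1: a read changed (src3 -2->0) — executes, giving 0.
  sig2: a read changed (sig1 -2->0) — executes, giving 0.
  sig4: a read changed (sig1 -2->0; sig2 -2->0) — executes, giving 0.
  sig5: a read changed (sig2 -2->0; src3 -2->0) — executes, giving 0.
  sig6: a read changed (sig4 -2->0; sig5 -2->0) — executes, giving 0.

Demanding sig6 again yields 0.
5 derived signals run: sig1, sig2, sig4, sig5, sig6.
The nodes whose values change: src3, sig1, sig2, sig4, sig5, sig6.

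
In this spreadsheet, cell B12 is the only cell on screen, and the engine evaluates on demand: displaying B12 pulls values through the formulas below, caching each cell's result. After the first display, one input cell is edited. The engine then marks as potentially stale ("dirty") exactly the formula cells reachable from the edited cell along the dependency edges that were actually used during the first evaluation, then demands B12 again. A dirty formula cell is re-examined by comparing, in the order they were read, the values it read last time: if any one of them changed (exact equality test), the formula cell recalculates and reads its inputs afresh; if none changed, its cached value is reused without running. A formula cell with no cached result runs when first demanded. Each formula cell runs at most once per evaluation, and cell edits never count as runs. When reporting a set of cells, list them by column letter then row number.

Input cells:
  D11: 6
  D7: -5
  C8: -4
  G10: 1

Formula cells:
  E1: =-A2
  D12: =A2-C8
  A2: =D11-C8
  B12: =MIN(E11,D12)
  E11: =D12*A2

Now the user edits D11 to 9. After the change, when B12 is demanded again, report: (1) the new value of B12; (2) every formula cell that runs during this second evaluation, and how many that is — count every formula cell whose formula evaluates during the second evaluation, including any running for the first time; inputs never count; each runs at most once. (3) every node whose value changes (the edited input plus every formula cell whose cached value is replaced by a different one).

B12 now evaluates to 17.
Run set: A2, B12, D12, E11 (4 run).
Changed values: A2, B12, D11, D12, E11.

Initial pass — values computed on the first demand:
  A2 = 6 - -4 = 10
  D12 = 10 - -4 = 14
  E11 = 14 * 10 = 140
  B12 = MIN(140, 14) = 14

Second demand — change propagation:
  A2: re-runs because D11 6->9; new result 13.
  D12: re-runs because A2 10->13; new result 17.
  E11: re-runs because D12 14->17; A2 10->13; new result 221.
  B12: re-runs because E11 140->221; D12 14->17; new result 17.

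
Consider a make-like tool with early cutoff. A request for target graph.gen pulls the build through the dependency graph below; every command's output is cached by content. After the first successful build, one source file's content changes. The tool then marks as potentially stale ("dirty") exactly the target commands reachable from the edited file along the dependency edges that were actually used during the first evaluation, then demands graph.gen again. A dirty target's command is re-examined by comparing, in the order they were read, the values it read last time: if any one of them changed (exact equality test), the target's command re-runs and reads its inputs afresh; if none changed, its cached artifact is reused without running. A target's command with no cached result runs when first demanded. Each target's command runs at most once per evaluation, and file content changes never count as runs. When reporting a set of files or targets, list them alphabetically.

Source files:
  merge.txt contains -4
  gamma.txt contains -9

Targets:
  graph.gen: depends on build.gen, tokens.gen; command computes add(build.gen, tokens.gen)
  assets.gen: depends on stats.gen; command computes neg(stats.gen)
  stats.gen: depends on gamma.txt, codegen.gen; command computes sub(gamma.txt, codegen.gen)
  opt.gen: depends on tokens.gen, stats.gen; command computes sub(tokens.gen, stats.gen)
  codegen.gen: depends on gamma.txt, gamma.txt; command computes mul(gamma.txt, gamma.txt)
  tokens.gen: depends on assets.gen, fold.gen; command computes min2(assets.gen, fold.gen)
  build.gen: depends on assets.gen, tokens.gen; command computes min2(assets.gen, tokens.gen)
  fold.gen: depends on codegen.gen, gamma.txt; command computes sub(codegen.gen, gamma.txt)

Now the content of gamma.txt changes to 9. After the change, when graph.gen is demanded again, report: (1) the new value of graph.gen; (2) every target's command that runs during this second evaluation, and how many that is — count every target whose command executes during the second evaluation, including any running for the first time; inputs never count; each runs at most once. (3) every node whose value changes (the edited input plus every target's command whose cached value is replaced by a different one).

First demand of the output computes:
  codegen.gen = mul(-9, -9) = 81
  fold.gen = sub(81, -9) = 90
  stats.gen = sub(-9, 81) = -90
  assets.gen = neg(-90) = 90
  tokens.gen = min2(90, 90) = 90
  build.gen = min2(90, 90) = 90
  graph.gen = add(90, 90) = 180

After the edit, cleaning proceeds:
  codegen.gen: a read changed (gamma.txt -9->9; gamma.txt -9->9) — executes, giving 81 — identical to its old value.
  fold.gen: a read changed (gamma.txt -9->9) — executes, giving 72.
  stats.gen: a read changed (gamma.txt -9->9) — executes, giving -72.
  assets.gen: a read changed (stats.gen -90->-72) — executes, giving 72.
  tokens.gen: a read changed (assets.gen 90->72; fold.gen 90->72) — executes, giving 72.
  build.gen: a read changed (assets.gen 90->72; tokens.gen 90->72) — executes, giving 72.
  graph.gen: a read changed (build.gen 90->72; tokens.gen 90->72) — executes, giving 144.

Demanding graph.gen again yields 144.
7 target commands run: assets.gen, build.gen, codegen.gen, fold.gen, graph.gen, stats.gen, tokens.gen.
The nodes whose values change: assets.gen, build.gen, fold.gen, gamma.txt, graph.gen, stats.gen, tokens.gen.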